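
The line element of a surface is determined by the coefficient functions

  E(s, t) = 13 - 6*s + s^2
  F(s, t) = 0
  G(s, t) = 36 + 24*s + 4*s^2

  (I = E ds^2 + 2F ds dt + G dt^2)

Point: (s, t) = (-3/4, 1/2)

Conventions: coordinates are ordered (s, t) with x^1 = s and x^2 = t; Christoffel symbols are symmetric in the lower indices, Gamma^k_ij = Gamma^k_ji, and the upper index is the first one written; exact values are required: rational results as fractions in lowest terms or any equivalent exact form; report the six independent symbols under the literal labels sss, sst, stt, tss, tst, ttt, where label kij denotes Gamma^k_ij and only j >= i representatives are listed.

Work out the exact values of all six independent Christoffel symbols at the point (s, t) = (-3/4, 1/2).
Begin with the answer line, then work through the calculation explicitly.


Answer: Gamma_sss = -60/289, Gamma_sst = 0, Gamma_stt = -144/289, Gamma_tss = 0, Gamma_tst = 4/9, Gamma_ttt = 0

E = 289/16, F = 0, G = 81/4 at the point
E_s = -15/2, E_t = 0, F_s = 0, F_t = 0, G_s = 18, G_t = 0
EG - F^2 = 23409/64;  g^inv = (64/23409) * [[81/4, 0], [0, 289/16]]
first-kind symbols [ij,l] = (1/2)(d_i g_jl + d_j g_il - d_l g_ij): [ss,s] = E_s/2 = -15/4, [ss,t] = F_s - E_t/2 = 0, [st,s] = E_t/2 = 0, [st,t] = G_s/2 = 9, [tt,s] = F_t - G_s/2 = -9, [tt,t] = G_t/2 = 0
Gamma^s_ij = (G*[ij,s] - F*[ij,t])/(EG - F^2), Gamma^t_ij = (E*[ij,t] - F*[ij,s])/(EG - F^2)


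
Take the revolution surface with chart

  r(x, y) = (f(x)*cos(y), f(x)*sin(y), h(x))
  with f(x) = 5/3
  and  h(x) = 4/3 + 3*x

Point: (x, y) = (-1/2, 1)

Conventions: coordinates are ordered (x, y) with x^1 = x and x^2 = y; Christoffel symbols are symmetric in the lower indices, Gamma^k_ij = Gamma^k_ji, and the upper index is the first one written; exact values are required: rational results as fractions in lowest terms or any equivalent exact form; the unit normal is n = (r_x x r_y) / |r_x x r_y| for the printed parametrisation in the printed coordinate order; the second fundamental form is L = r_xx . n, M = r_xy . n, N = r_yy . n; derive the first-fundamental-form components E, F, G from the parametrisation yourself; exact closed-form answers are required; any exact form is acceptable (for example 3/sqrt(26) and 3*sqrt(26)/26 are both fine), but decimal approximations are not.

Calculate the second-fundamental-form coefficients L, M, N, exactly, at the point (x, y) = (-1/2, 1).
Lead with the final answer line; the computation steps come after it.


Answer: L = 0, M = 0, N = 5/3

f = 5/3, f' = 0, f'' = 0, h' = 3, h'' = 0
E = 9, F = 0, G = 25/9; answer radicand W^2 = 9
unnormalised second-form numerators: l = 0, m = 0, n = 5; L = l/sqrt(9), and similarly M = m/sqrt(W^2), N = n/sqrt(W^2)


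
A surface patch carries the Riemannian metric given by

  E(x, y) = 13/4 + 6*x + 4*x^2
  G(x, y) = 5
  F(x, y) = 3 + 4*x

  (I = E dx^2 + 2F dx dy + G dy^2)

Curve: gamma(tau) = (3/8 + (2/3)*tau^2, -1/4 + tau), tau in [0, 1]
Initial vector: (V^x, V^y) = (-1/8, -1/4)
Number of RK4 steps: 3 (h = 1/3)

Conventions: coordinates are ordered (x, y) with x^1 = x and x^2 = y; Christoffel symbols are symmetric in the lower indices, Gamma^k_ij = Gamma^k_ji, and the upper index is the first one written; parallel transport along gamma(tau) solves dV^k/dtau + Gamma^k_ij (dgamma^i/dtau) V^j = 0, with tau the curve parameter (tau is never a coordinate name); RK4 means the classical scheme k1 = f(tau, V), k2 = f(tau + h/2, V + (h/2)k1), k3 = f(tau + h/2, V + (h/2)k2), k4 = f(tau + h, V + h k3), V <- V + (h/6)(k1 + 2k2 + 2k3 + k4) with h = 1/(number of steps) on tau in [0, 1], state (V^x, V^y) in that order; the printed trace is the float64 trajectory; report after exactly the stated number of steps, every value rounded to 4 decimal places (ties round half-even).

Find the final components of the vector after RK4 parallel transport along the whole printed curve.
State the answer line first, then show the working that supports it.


Answer: V^x = -0.0939, V^y = -0.2279

gamma'(tau) = ((4/3)*tau, 1); f(tau, V)^k = -Gamma^k_ij(gamma(tau)) gamma'^i(tau) V^j; h = 1/3; intermediate values shown to 6 dp
curve data and Christoffel symbols at the stage parameters:
  tau = 0.000000: gamma = (0.375000, -0.250000), gamma' = (0.000000, 1.000000); Gamma_xxx = 0.447205, Gamma_xxy = 0.000000, Gamma_xyy = 0.000000, Gamma_yxx = 0.397516, Gamma_yxy = 0.000000, Gamma_yyy = 0.000000
  tau = 0.166667: gamma = (0.393519, -0.083333), gamma' = (0.222222, 1.000000); Gamma_xxx = 0.447100, Gamma_xxy = 0.000000, Gamma_xyy = 0.000000, Gamma_yxx = 0.390986, Gamma_yxy = 0.000000, Gamma_yyy = 0.000000
  tau = 0.333333: gamma = (0.449074, 0.083333), gamma' = (0.444444, 1.000000); Gamma_xxx = 0.446121, Gamma_xxy = 0.000000, Gamma_xyy = 0.000000, Gamma_yxx = 0.372054, Gamma_yxy = 0.000000, Gamma_yyy = 0.000000
  tau = 0.500000: gamma = (0.541667, 0.250000), gamma' = (0.666667, 1.000000); Gamma_xxx = 0.442594, Gamma_xxy = 0.000000, Gamma_xyy = 0.000000, Gamma_yxx = 0.342653, Gamma_yxy = 0.000000, Gamma_yyy = 0.000000
  tau = 0.666667: gamma = (0.671296, 0.416667), gamma' = (0.888889, 1.000000); Gamma_xxx = 0.434636, Gamma_xxy = 0.000000, Gamma_xyy = 0.000000, Gamma_yxx = 0.305803, Gamma_yxy = 0.000000, Gamma_yyy = 0.000000
  tau = 0.833333: gamma = (0.837963, 0.583333), gamma' = (1.111111, 1.000000); Gamma_xxx = 0.421029, Gamma_xxy = 0.000000, Gamma_xyy = 0.000000, Gamma_yxx = 0.265138, Gamma_yxy = 0.000000, Gamma_yyy = 0.000000
  tau = 1.000000: gamma = (1.041667, 0.750000), gamma' = (1.333333, 1.000000); Gamma_xxx = 0.401713, Gamma_xxy = 0.000000, Gamma_xyy = 0.000000, Gamma_yxx = 0.224212, Gamma_yxy = 0.000000, Gamma_yyy = 0.000000
step 0: V^x = -0.1250, V^y = -0.2500
step 1: k1 = (0.000000, 0.000000), k2 = (0.012419, 0.010861), k3 = (0.012214, 0.010681), k4 = (0.023977, 0.019996); V <- V + (h/6)(k1 + 2k2 + 2k3 + k4): V^x = -0.1209, V^y = -0.2465
step 2: k1 = (0.023978, 0.019997), k2 = (0.034503, 0.026712), k3 = (0.033985, 0.026311), k4 = (0.042344, 0.029793); V <- V + (h/6)(k1 + 2k2 + 2k3 + k4): V^x = -0.1096, V^y = -0.2378
step 3: k1 = (0.042357, 0.029802), k2 = (0.047987, 0.030219), k3 = (0.047548, 0.029943), k4 = (0.050234, 0.028038); V <- V + (h/6)(k1 + 2k2 + 2k3 + k4): V^x = -0.0939, V^y = -0.2279


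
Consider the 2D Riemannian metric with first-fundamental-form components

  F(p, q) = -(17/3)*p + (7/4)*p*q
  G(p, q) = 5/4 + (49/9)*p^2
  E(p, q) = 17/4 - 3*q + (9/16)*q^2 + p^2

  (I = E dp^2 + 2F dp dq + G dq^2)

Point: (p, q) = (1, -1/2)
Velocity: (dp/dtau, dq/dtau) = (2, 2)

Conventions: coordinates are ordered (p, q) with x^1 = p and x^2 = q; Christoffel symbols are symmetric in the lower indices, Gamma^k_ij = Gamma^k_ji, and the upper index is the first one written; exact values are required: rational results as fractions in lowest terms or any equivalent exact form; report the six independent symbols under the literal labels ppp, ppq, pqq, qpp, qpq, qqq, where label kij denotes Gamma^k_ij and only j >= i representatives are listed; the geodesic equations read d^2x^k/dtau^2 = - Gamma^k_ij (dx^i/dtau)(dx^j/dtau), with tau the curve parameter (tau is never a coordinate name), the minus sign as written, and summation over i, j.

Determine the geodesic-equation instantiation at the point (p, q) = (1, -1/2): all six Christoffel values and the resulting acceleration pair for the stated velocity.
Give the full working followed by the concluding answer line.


E = 441/64, F = -157/24, G = 241/36 at the point
E_p = 2, E_q = -57/16, F_p = -157/24, F_q = 7/4, G_p = 98/9, G_q = 0
EG - F^2 = 7685/2304;  g^inv = (2304/7685) * [[241/36, 157/24], [157/24, 441/64]]
first-kind symbols [ij,l] = (1/2)(d_i g_jl + d_j g_il - d_l g_ij): [pp,p] = E_p/2 = 1, [pp,q] = F_p - E_q/2 = -457/96, [pq,p] = E_q/2 = -57/32, [pq,q] = G_p/2 = 49/9, [qq,p] = F_q - G_p/2 = -133/36, [qq,q] = G_q/2 = 0
Gamma^p_ij = (G*[ij,p] - F*[ij,q])/(EG - F^2), Gamma^q_ij = (E*[ij,q] - F*[ij,p])/(EG - F^2)
Gamma_ppp = -11265/1537, Gamma_ppq = 163754/23055, Gamma_pqq = -512848/69165, Gamma_qpp = -96807/12296, Gamma_qpq = 59589/7685, Gamma_qqq = -167048/23055
d^2p/dtau^2 = -(Gamma_ppp*(2)^2 + 2*Gamma_ppq*(2)*(2) + Gamma_pqq*(2)^2) = 148996/69165
d^2q/dtau^2 = -(Gamma_qpp*(2)^2 + 2*Gamma_qpq*(2)*(2) + Gamma_qqq*(2)^2) = -71783/46110

Answer: Gamma_ppp = -11265/1537, Gamma_ppq = 163754/23055, Gamma_pqq = -512848/69165, Gamma_qpp = -96807/12296, Gamma_qpq = 59589/7685, Gamma_qqq = -167048/23055; accelerations (d^2p/dtau^2, d^2q/dtau^2) = (148996/69165, -71783/46110)


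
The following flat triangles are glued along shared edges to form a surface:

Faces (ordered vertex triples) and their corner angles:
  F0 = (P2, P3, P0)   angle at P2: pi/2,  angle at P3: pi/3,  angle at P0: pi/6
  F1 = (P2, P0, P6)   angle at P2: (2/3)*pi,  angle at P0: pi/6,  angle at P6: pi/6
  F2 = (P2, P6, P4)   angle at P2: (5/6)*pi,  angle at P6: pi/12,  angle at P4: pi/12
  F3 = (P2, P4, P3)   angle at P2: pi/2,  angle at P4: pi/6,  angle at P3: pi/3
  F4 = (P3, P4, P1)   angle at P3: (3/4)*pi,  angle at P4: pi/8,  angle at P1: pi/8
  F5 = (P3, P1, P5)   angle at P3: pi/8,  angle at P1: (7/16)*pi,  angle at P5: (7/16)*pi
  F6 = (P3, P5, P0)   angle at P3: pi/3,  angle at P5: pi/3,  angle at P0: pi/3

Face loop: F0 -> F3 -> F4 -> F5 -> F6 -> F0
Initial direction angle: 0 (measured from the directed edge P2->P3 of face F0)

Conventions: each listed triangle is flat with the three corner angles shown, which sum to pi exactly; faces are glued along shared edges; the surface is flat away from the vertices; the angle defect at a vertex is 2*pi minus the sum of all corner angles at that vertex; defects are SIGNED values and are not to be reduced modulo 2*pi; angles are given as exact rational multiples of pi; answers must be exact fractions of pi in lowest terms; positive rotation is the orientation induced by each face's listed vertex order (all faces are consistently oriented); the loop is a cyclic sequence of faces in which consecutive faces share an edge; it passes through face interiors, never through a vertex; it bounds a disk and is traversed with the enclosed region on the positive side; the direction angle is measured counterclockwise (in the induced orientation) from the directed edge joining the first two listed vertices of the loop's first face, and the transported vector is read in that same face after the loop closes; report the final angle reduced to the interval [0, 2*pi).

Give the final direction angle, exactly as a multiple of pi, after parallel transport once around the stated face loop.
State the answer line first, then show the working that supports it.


Answer: final direction angle = pi/8

enclosed vertex P3: corner angles sum to (15/8)*pi, defect = 2*pi - (15/8)*pi = pi/8
summing the enclosed defects onto the initial angle, mod 2*pi in the induced orientation:
final angle = 0 + pi/8 = pi/8 (mod 2*pi)


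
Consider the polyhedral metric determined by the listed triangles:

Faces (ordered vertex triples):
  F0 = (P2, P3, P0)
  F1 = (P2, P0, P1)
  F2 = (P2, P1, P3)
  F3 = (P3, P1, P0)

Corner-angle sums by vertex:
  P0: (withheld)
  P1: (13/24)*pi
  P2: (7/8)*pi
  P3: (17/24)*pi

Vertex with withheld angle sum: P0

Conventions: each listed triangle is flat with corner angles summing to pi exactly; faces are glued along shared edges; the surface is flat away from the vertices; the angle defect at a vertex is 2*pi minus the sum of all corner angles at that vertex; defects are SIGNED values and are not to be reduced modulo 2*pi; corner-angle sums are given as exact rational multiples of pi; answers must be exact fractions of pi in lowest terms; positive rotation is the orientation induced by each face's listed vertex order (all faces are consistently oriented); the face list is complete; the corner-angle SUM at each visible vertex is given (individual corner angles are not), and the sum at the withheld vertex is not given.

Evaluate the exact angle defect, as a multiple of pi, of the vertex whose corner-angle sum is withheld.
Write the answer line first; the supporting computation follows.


Answer: defect(P0) = pi/8

V = 4, E = 6, F = 4; chi = V - E + F = 2
Gauss-Bonnet: total defect = 2*pi*chi = 4*pi; visible defects sum to (31/8)*pi


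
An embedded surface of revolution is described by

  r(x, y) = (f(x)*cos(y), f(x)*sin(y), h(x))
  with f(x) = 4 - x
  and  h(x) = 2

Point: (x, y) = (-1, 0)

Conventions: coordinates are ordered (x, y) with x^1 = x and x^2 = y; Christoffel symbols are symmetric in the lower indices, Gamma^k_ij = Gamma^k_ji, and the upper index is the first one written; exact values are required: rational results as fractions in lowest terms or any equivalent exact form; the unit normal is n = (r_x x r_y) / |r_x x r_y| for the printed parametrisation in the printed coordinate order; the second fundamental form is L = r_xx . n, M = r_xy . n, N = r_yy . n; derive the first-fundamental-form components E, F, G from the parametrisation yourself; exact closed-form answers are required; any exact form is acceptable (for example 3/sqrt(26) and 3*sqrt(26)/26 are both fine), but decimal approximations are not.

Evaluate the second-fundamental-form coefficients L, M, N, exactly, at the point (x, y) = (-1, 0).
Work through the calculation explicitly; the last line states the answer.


f = 5, f' = -1, f'' = 0, h' = 0, h'' = 0
E = 1, F = 0, G = 25; answer radicand W^2 = 1
unnormalised second-form numerators: l = 0, m = 0, n = 0; L = l/sqrt(1), and similarly M = m/sqrt(W^2), N = n/sqrt(W^2)

Answer: L = 0, M = 0, N = 0


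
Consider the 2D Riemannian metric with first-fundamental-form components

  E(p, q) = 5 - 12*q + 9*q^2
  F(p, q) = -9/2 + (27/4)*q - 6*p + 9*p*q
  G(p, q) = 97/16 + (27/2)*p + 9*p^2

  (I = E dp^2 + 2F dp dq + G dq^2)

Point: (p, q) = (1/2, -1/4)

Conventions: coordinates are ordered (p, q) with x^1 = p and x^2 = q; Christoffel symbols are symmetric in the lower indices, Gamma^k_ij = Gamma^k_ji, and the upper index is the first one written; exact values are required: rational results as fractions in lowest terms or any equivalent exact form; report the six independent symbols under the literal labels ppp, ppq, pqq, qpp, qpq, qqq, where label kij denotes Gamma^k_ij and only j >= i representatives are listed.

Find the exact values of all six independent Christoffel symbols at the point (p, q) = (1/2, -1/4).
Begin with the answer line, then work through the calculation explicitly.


Answer: Gamma_ppp = 0, Gamma_ppq = -66/181, Gamma_pqq = 0, Gamma_qpp = 0, Gamma_qpq = 90/181, Gamma_qqq = 0

E = 137/16, F = -165/16, G = 241/16 at the point
E_p = 0, E_q = -33/2, F_p = -33/4, F_q = 45/4, G_p = 45/2, G_q = 0
EG - F^2 = 181/8;  g^inv = (8/181) * [[241/16, 165/16], [165/16, 137/16]]
first-kind symbols [ij,l] = (1/2)(d_i g_jl + d_j g_il - d_l g_ij): [pp,p] = E_p/2 = 0, [pp,q] = F_p - E_q/2 = 0, [pq,p] = E_q/2 = -33/4, [pq,q] = G_p/2 = 45/4, [qq,p] = F_q - G_p/2 = 0, [qq,q] = G_q/2 = 0
Gamma^p_ij = (G*[ij,p] - F*[ij,q])/(EG - F^2), Gamma^q_ij = (E*[ij,q] - F*[ij,p])/(EG - F^2)


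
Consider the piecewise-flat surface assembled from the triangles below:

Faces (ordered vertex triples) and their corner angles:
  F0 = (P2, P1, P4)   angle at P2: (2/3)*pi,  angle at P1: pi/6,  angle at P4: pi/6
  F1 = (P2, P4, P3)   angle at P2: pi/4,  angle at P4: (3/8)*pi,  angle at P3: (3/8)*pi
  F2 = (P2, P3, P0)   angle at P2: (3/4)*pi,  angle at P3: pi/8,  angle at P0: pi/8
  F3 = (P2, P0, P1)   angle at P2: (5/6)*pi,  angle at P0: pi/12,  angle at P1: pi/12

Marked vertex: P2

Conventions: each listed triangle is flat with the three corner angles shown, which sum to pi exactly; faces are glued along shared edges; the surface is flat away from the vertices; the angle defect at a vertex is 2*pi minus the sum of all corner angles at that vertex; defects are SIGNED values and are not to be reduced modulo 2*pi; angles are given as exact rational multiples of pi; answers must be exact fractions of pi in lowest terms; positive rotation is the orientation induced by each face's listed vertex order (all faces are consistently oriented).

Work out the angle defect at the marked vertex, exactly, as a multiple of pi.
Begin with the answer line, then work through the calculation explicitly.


Answer: defect(P2) = -pi/2

Sum of corner angles at P2: (5/2)*pi
defect = 2*pi - (5/2)*pi


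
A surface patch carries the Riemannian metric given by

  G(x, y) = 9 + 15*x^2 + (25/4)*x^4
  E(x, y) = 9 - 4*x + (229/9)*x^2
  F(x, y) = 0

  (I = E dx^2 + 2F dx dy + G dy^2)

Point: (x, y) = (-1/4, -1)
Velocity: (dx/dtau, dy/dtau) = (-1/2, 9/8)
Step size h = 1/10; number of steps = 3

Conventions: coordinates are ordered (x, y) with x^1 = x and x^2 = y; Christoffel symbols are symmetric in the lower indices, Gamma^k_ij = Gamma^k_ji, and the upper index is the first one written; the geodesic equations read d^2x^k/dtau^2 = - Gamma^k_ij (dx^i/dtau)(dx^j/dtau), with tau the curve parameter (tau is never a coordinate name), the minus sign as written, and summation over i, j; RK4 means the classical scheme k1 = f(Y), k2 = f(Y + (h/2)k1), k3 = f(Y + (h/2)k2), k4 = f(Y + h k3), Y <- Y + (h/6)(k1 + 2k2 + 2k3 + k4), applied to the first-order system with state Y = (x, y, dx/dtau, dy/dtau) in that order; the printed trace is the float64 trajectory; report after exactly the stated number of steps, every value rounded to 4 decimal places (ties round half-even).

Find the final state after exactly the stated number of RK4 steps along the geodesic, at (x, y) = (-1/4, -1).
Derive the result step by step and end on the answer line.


f(Y) = (dx/dtau, dy/dtau, -Gamma^x_ij Y'^i Y'^j, -Gamma^y_ij Y'^i Y'^j) with the Gammas evaluated at the stage position; h = 0.100000; intermediate values shown to 6 dp
step 0: x = -0.2500, y = -1.0000, dx/dtau = -0.5000, dy/dtau = 1.1250
step 1:
  k1: at (x, y) = (-0.250000, -1.000000), (dx/dtau, dy/dtau) = (-0.500000, 1.125000); Gamma_xxx = -0.721390, Gamma_xxy = 0.000000, Gamma_xyy = 0.340398, Gamma_yxx = 0.000000, Gamma_yxy = -0.396040, Gamma_yyy = 0.000000; k1 = (-0.500000, 1.125000, -0.250469, -0.445545)
  k2: at (x, y) = (-0.275000, -0.943750), (dx/dtau, dy/dtau) = (-0.512523, 1.102723); Gamma_xxx = -0.748257, Gamma_xxy = 0.000000, Gamma_xyy = 0.364677, Gamma_yxx = 0.000000, Gamma_yxy = -0.431161, Gamma_yyy = 0.000000; k2 = (-0.512523, 1.102723, -0.246894, -0.487360)
  k3: at (x, y) = (-0.275626, -0.944864), (dx/dtau, dy/dtau) = (-0.512345, 1.100632); Gamma_xxx = -0.748880, Gamma_xxy = 0.000000, Gamma_xyy = 0.365263, Gamma_yxx = 0.000000, Gamma_yxy = -0.432026, Gamma_yyy = 0.000000; k3 = (-0.512345, 1.100632, -0.245898, -0.487242)
  k4: at (x, y) = (-0.301234, -0.889937), (dx/dtau, dy/dtau) = (-0.524590, 1.076276); Gamma_xxx = -0.772325, Gamma_xxy = 0.000000, Gamma_xyy = 0.388387, Gamma_yxx = 0.000000, Gamma_yxy = -0.466762, Gamma_yyy = 0.000000; k4 = (-0.524590, 1.076276, -0.237356, -0.527070)
  Y <- Y + (h/6)(k1 + 2k2 + 2k3 + k4): x = -0.3012, y = -0.8899, dx/dtau = -0.5246, dy/dtau = 1.0763
step 2:
  k1: at (x, y) = (-0.301239, -0.889867), (dx/dtau, dy/dtau) = (-0.524557, 1.076303); Gamma_xxx = -0.772329, Gamma_xxy = 0.000000, Gamma_xyy = 0.388390, Gamma_yxx = 0.000000, Gamma_yxy = -0.466767, Gamma_yyy = 0.000000; k1 = (-0.524557, 1.076303, -0.237408, -0.527057)
  k2: at (x, y) = (-0.327467, -0.836052), (dx/dtau, dy/dtau) = (-0.536427, 1.049950); Gamma_xxx = -0.792445, Gamma_xxy = 0.000000, Gamma_xyy = 0.410399, Gamma_yxx = 0.000000, Gamma_yxy = -0.501007, Gamma_yyy = 0.000000; k2 = (-0.536427, 1.049950, -0.224393, -0.564356)
  k3: at (x, y) = (-0.328060, -0.837369), (dx/dtau, dy/dtau) = (-0.535776, 1.048085); Gamma_xxx = -0.792857, Gamma_xxy = 0.000000, Gamma_xyy = 0.410879, Gamma_yxx = 0.000000, Gamma_yxy = -0.501765, Gamma_yyy = 0.000000; k3 = (-0.535776, 1.048085, -0.223749, -0.563522)
  k4: at (x, y) = (-0.354816, -0.785058), (dx/dtau, dy/dtau) = (-0.546932, 1.019951); Gamma_xxx = -0.809546, Gamma_xxy = 0.000000, Gamma_xyy = 0.431681, Gamma_yxx = 0.000000, Gamma_yxy = -0.535211, Gamma_yyy = 0.000000; k4 = (-0.546932, 1.019951, -0.206915, -0.597127)
  Y <- Y + (h/6)(k1 + 2k2 + 2k3 + k4): x = -0.3548, y = -0.7850, dx/dtau = -0.5469, dy/dtau = 1.0200
step 3:
  k1: at (x, y) = (-0.354837, -0.784995), (dx/dtau, dy/dtau) = (-0.546900, 1.019971); Gamma_xxx = -0.809557, Gamma_xxy = 0.000000, Gamma_xyy = 0.431697, Gamma_yxx = 0.000000, Gamma_yxy = -0.535236, Gamma_yyy = 0.000000; k1 = (-0.546900, 1.019971, -0.206973, -0.597133)
  k2: at (x, y) = (-0.382182, -0.733996), (dx/dtau, dy/dtau) = (-0.557249, 0.990114); Gamma_xxx = -0.823042, Gamma_xxy = 0.000000, Gamma_xyy = 0.451415, Gamma_yxx = 0.000000, Gamma_yxy = -0.567852, Gamma_yyy = 0.000000; k2 = (-0.557249, 0.990114, -0.186958, -0.626613)
  k3: at (x, y) = (-0.382699, -0.735489), (dx/dtau, dy/dtau) = (-0.556248, 0.988640); Gamma_xxx = -0.823264, Gamma_xxy = 0.000000, Gamma_xyy = 0.451775, Gamma_yxx = 0.000000, Gamma_yxy = -0.568453, Gamma_yyy = 0.000000; k3 = (-0.556248, 0.988640, -0.186841, -0.625218)
  k4: at (x, y) = (-0.410462, -0.686131), (dx/dtau, dy/dtau) = (-0.565584, 0.957449); Gamma_xxx = -0.833560, Gamma_xxy = 0.000000, Gamma_xyy = 0.470326, Gamma_yxx = 0.000000, Gamma_yxy = -0.599880, Gamma_yyy = 0.000000; k4 = (-0.565584, 0.957449, -0.164508, -0.649692)
  Y <- Y + (h/6)(k1 + 2k2 + 2k3 + k4): x = -0.4105, y = -0.6861, dx/dtau = -0.5656, dy/dtau = 0.9575

Answer: x = -0.4105, y = -0.6861, dx/dtau = -0.5656, dy/dtau = 0.9575


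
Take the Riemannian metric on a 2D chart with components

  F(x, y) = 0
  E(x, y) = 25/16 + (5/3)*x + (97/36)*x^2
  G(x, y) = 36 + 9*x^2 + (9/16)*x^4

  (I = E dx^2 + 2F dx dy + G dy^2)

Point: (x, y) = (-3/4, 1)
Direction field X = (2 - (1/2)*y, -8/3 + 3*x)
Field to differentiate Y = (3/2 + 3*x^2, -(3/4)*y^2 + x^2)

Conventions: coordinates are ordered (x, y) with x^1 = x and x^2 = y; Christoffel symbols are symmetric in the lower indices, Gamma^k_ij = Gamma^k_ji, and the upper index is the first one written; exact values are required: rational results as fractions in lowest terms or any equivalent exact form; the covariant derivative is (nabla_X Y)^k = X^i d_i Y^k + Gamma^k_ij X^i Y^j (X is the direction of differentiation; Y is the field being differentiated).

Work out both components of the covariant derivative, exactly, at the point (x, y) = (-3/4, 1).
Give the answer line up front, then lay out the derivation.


Answer: (nabla_X Y)^x = -41351/6656, (nabla_X Y)^y = 1085/137

E = 117/64, F = 0, G = 168921/4096 at the point
E_x = -19/8, E_y = 0, F_x = 0, F_y = 0, G_x = -3699/256, G_y = 0
EG - F^2 = 19763757/262144;  g^inv = (262144/19763757) * [[168921/4096, 0], [0, 117/64]]
first-kind symbols [ij,l] = (1/2)(d_i g_jl + d_j g_il - d_l g_ij): [xx,x] = E_x/2 = -19/16, [xx,y] = F_x - E_y/2 = 0, [xy,x] = E_y/2 = 0, [xy,y] = G_x/2 = -3699/512, [yy,x] = F_y - G_x/2 = 3699/512, [yy,y] = G_y/2 = 0
Gamma^x_ij = (G*[ij,x] - F*[ij,y])/(EG - F^2), Gamma^y_ij = (E*[ij,y] - F*[ij,x])/(EG - F^2)
Gamma_xxx = -76/117, Gamma_xxy = 0, Gamma_xyy = 411/104, Gamma_yxx = 0, Gamma_yxy = -24/137, Gamma_yyy = 0
X = (3/2, -59/12), Y = (51/16, -3/16) at the point


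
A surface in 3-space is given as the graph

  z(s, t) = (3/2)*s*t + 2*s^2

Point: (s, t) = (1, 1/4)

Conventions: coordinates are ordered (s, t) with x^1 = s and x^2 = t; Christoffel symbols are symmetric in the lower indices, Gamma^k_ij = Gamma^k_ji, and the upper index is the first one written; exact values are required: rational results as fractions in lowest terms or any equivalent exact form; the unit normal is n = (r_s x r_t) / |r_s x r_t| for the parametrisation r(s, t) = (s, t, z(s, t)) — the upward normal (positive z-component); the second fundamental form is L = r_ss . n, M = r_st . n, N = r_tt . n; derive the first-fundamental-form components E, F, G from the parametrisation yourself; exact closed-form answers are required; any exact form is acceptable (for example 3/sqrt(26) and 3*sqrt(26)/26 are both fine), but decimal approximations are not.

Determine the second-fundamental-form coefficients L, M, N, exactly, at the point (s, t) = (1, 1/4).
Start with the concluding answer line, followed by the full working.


Answer: L = 32*sqrt(1433)/1433, M = 12*sqrt(1433)/1433, N = 0

z_s = 35/8, z_t = 3/2, z_ss = 4, z_st = 3/2, z_tt = 0
E = 1289/64, F = 105/16, G = 13/4; answer radicand W^2 = 1433/64
unnormalised second-form numerators: l = 4, m = 3/2, n = 0; L = l/sqrt(1433/64), and similarly M = m/sqrt(W^2), N = n/sqrt(W^2)


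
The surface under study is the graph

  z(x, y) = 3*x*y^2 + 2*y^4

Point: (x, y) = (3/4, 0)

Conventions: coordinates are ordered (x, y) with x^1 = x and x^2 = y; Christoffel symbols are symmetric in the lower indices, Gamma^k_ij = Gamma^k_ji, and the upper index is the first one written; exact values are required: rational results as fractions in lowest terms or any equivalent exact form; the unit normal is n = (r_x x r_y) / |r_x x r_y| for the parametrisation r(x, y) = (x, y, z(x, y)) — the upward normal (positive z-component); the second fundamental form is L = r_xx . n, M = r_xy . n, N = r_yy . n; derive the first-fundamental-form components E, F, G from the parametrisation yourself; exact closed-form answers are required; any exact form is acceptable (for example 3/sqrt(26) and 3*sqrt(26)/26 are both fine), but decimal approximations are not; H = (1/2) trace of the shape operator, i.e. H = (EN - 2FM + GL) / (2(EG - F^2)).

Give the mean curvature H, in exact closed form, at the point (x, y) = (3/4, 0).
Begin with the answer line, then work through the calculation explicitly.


Answer: H = 9/4

z_x = 0, z_y = 0, z_xx = 0, z_xy = 0, z_yy = 9/2
E = 1, F = 0, G = 1; answer radicand W^2 = 1
unnormalised second-form numerators: l = 0, m = 0, n = 9/2; L = l/sqrt(1), and similarly M = m/sqrt(W^2), N = n/sqrt(W^2)
H = (E*n - 2*F*m + G*l) / (2*(EG - F^2)*sqrt(W^2)); E*n - 2*F*m + G*l = 9/2, EG - F^2 = 1, so H = (9/4)/sqrt(1)


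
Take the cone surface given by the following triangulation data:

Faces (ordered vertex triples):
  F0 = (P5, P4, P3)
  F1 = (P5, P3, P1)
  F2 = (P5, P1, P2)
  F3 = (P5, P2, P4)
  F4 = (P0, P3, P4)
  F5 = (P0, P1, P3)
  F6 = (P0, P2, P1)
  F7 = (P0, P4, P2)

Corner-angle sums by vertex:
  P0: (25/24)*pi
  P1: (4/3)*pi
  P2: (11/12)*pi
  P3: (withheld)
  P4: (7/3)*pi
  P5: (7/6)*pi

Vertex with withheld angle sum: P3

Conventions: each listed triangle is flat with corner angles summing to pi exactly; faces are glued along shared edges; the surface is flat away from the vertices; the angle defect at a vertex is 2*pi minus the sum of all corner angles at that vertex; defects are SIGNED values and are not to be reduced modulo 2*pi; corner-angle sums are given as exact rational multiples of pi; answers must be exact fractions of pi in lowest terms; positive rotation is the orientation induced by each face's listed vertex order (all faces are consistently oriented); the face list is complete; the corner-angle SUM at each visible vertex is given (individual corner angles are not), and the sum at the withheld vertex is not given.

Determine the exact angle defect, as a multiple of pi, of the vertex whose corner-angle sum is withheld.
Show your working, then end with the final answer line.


V = 6, E = 12, F = 8; chi = V - E + F = 2
Gauss-Bonnet: total defect = 2*pi*chi = 4*pi; visible defects sum to (77/24)*pi

Answer: defect(P3) = (19/24)*pi


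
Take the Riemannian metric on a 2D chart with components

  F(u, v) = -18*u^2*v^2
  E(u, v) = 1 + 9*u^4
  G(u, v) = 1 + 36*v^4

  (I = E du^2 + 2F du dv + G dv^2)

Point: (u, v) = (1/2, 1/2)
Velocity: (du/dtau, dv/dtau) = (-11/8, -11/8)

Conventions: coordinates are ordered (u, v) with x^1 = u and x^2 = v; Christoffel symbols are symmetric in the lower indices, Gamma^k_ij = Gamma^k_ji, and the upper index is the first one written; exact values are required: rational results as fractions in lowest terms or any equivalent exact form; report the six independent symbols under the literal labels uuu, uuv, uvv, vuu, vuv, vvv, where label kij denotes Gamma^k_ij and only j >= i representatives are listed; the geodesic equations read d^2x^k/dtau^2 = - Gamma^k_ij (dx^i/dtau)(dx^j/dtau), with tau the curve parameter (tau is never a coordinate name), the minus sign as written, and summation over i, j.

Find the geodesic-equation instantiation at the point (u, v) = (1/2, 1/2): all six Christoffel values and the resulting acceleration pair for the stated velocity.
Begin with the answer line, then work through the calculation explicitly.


Answer: Gamma_uuu = 36/61, Gamma_uuv = 0, Gamma_uvv = -72/61, Gamma_vuu = -72/61, Gamma_vuv = 0, Gamma_vvv = 144/61; accelerations (d^2u/dtau^2, d^2v/dtau^2) = (1089/976, -1089/488)

E = 25/16, F = -9/8, G = 13/4 at the point
E_u = 9/2, E_v = 0, F_u = -9/2, F_v = -9/2, G_u = 0, G_v = 18
EG - F^2 = 61/16;  g^inv = (16/61) * [[13/4, 9/8], [9/8, 25/16]]
first-kind symbols [ij,l] = (1/2)(d_i g_jl + d_j g_il - d_l g_ij): [uu,u] = E_u/2 = 9/4, [uu,v] = F_u - E_v/2 = -9/2, [uv,u] = E_v/2 = 0, [uv,v] = G_u/2 = 0, [vv,u] = F_v - G_u/2 = -9/2, [vv,v] = G_v/2 = 9
Gamma^u_ij = (G*[ij,u] - F*[ij,v])/(EG - F^2), Gamma^v_ij = (E*[ij,v] - F*[ij,u])/(EG - F^2)
Gamma_uuu = 36/61, Gamma_uuv = 0, Gamma_uvv = -72/61, Gamma_vuu = -72/61, Gamma_vuv = 0, Gamma_vvv = 144/61
d^2u/dtau^2 = -(Gamma_uuu*(-11/8)^2 + 2*Gamma_uuv*(-11/8)*(-11/8) + Gamma_uvv*(-11/8)^2) = 1089/976
d^2v/dtau^2 = -(Gamma_vuu*(-11/8)^2 + 2*Gamma_vuv*(-11/8)*(-11/8) + Gamma_vvv*(-11/8)^2) = -1089/488


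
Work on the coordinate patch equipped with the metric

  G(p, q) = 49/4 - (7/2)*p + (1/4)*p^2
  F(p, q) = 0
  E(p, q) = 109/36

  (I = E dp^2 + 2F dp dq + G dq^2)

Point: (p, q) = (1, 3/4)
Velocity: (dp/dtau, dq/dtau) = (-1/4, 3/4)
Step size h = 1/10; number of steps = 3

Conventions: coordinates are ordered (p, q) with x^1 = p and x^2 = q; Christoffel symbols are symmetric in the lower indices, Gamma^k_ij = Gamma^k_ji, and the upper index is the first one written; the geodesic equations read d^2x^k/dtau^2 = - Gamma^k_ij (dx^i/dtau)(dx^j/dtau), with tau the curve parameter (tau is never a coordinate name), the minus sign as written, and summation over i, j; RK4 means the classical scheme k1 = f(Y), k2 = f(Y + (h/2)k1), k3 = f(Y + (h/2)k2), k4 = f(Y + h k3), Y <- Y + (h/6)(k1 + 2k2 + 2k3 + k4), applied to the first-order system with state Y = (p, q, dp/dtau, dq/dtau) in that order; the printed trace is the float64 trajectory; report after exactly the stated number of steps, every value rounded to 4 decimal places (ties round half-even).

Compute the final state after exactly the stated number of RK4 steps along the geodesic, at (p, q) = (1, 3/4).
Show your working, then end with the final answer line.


f(Y) = (dp/dtau, dq/dtau, -Gamma^p_ij Y'^i Y'^j, -Gamma^q_ij Y'^i Y'^j) with the Gammas evaluated at the stage position; h = 0.100000; intermediate values shown to 6 dp
step 0: p = 1.0000, q = 0.7500, dp/dtau = -0.2500, dq/dtau = 0.7500
step 1:
  k1: at (p, q) = (1.000000, 0.750000), (dp/dtau, dq/dtau) = (-0.250000, 0.750000); Gamma_ppp = 0.000000, Gamma_ppq = 0.000000, Gamma_pqq = 0.495413, Gamma_qpp = 0.000000, Gamma_qpq = -0.166667, Gamma_qqq = 0.000000; k1 = (-0.250000, 0.750000, -0.278670, -0.062500)
  k2: at (p, q) = (0.987500, 0.787500), (dp/dtau, dq/dtau) = (-0.263933, 0.746875); Gamma_ppp = 0.000000, Gamma_ppq = 0.000000, Gamma_pqq = 0.496445, Gamma_qpp = 0.000000, Gamma_qpq = -0.166320, Gamma_qqq = 0.000000; k2 = (-0.263933, 0.746875, -0.276928, -0.065572)
  k3: at (p, q) = (0.986803, 0.787344), (dp/dtau, dq/dtau) = (-0.263846, 0.746721); Gamma_ppp = 0.000000, Gamma_ppq = 0.000000, Gamma_pqq = 0.496502, Gamma_qpp = 0.000000, Gamma_qpq = -0.166301, Gamma_qqq = 0.000000; k3 = (-0.263846, 0.746721, -0.276846, -0.065529)
  k4: at (p, q) = (0.973615, 0.824672), (dp/dtau, dq/dtau) = (-0.277685, 0.743447); Gamma_ppp = 0.000000, Gamma_ppq = 0.000000, Gamma_pqq = 0.497591, Gamma_qpp = 0.000000, Gamma_qpq = -0.165937, Gamma_qqq = 0.000000; k4 = (-0.277685, 0.743447, -0.275026, -0.068513)
  Y <- Y + (h/6)(k1 + 2k2 + 2k3 + k4): p = 0.9736, q = 0.8247, dp/dtau = -0.2777, dq/dtau = 0.7434
step 2:
  k1: at (p, q) = (0.973613, 0.824677), (dp/dtau, dq/dtau) = (-0.277687, 0.743446); Gamma_ppp = 0.000000, Gamma_ppq = 0.000000, Gamma_pqq = 0.497592, Gamma_qpp = 0.000000, Gamma_qpq = -0.165937, Gamma_qqq = 0.000000; k1 = (-0.277687, 0.743446, -0.275025, -0.068514)
  k2: at (p, q) = (0.959728, 0.861850), (dp/dtau, dq/dtau) = (-0.291439, 0.740021); Gamma_ppp = 0.000000, Gamma_ppq = 0.000000, Gamma_pqq = 0.498738, Gamma_qpp = 0.000000, Gamma_qpq = -0.165555, Gamma_qqq = 0.000000; k2 = (-0.291439, 0.740021, -0.273124, -0.071411)
  k3: at (p, q) = (0.959041, 0.861678), (dp/dtau, dq/dtau) = (-0.291344, 0.739876); Gamma_ppp = 0.000000, Gamma_ppq = 0.000000, Gamma_pqq = 0.498795, Gamma_qpp = 0.000000, Gamma_qpq = -0.165537, Gamma_qqq = 0.000000; k3 = (-0.291344, 0.739876, -0.273048, -0.071366)
  k4: at (p, q) = (0.944478, 0.898665), (dp/dtau, dq/dtau) = (-0.304992, 0.736310); Gamma_ppp = 0.000000, Gamma_ppq = 0.000000, Gamma_pqq = 0.499997, Gamma_qpp = 0.000000, Gamma_qpq = -0.165139, Gamma_qqq = 0.000000; k4 = (-0.304992, 0.736310, -0.271075, -0.074170)
  Y <- Y + (h/6)(k1 + 2k2 + 2k3 + k4): p = 0.9445, q = 0.8987, dp/dtau = -0.3050, dq/dtau = 0.7363
step 3:
  k1: at (p, q) = (0.944475, 0.898670), (dp/dtau, dq/dtau) = (-0.304995, 0.736309); Gamma_ppp = 0.000000, Gamma_ppq = 0.000000, Gamma_pqq = 0.499997, Gamma_qpp = 0.000000, Gamma_qpq = -0.165138, Gamma_qqq = 0.000000; k1 = (-0.304995, 0.736309, -0.271074, -0.074170)
  k2: at (p, q) = (0.929225, 0.935485), (dp/dtau, dq/dtau) = (-0.318549, 0.732601); Gamma_ppp = 0.000000, Gamma_ppq = 0.000000, Gamma_pqq = 0.501257, Gamma_qpp = 0.000000, Gamma_qpq = -0.164724, Gamma_qqq = 0.000000; k2 = (-0.318549, 0.732601, -0.269026, -0.076883)
  k3: at (p, q) = (0.928548, 0.935300), (dp/dtau, dq/dtau) = (-0.318446, 0.732465); Gamma_ppp = 0.000000, Gamma_ppq = 0.000000, Gamma_pqq = 0.501313, Gamma_qpp = 0.000000, Gamma_qpq = -0.164705, Gamma_qqq = 0.000000; k3 = (-0.318446, 0.732465, -0.268957, -0.076835)
  k4: at (p, q) = (0.912631, 0.971916), (dp/dtau, dq/dtau) = (-0.331890, 0.728626); Gamma_ppp = 0.000000, Gamma_ppq = 0.000000, Gamma_pqq = 0.502627, Gamma_qpp = 0.000000, Gamma_qpq = -0.164275, Gamma_qqq = 0.000000; k4 = (-0.331890, 0.728626, -0.266842, -0.079451)
  Y <- Y + (h/6)(k1 + 2k2 + 2k3 + k4): p = 0.9126, q = 0.9719, dp/dtau = -0.3319, dq/dtau = 0.7286

Answer: p = 0.9126, q = 0.9719, dp/dtau = -0.3319, dq/dtau = 0.7286


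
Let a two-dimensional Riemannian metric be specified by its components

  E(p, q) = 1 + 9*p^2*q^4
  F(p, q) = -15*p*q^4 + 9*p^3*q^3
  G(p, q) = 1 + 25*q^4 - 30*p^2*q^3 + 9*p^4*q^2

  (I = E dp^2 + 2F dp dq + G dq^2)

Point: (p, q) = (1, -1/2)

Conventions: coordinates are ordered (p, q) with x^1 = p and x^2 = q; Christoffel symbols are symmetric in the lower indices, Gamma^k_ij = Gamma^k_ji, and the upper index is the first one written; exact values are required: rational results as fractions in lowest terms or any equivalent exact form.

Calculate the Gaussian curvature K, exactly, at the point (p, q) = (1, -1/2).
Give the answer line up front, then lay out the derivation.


Answer: K = -192/5329

E = 25/16, F = -33/16, G = 137/16, EG - F^2 = 73/8 at the point
E_p = 9/8, E_q = -9/2, F_p = -69/16, F_q = 57/4, G_p = 33/2, G_q = -44
E_qq = 27, F_pq = 111/4, G_pp = 69/2
Using the Brioschi determinant formula for K from the metric derivatives:
M1 = [[-E_qq/2 + F_pq - G_pp/2, E_p/2, F_p - E_q/2], [F_q - G_p/2, E, F], [G_q/2, F, G]] = [[-3, 9/16, -33/16], [6, 25/16, -33/16], [-22, -33/16, 137/16]]; det M1 = -609/8
M2 = [[0, E_q/2, G_p/2], [E_q/2, E, F], [G_p/2, F, G]] = [[0, -9/4, 33/4], [-9/4, 25/16, -33/16], [33/4, -33/16, 137/16]]; det M2 = -585/8
det M1 - det M2 = -3; K = -3 / (73/8)^2 = -192/5329


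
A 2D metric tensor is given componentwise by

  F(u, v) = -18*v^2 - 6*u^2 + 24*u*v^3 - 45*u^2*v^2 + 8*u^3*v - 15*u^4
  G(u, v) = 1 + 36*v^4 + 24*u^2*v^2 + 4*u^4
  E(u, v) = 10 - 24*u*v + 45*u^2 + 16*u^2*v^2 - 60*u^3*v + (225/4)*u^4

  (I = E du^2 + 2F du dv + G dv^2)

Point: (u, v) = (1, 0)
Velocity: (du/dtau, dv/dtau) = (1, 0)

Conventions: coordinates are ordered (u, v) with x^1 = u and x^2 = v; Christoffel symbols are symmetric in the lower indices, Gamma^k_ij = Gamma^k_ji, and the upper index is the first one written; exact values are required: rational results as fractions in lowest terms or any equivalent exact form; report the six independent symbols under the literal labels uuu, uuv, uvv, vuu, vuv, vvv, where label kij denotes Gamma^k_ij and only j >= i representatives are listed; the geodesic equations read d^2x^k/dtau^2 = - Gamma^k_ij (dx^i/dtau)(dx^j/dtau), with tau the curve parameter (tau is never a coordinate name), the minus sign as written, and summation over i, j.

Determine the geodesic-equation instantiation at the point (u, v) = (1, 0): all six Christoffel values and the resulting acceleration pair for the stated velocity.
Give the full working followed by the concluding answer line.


E = 445/4, F = -21, G = 5 at the point
E_u = 315, E_v = -84, F_u = -72, F_v = 8, G_u = 16, G_v = 0
EG - F^2 = 461/4;  g^inv = (4/461) * [[5, 21], [21, 445/4]]
first-kind symbols [ij,l] = (1/2)(d_i g_jl + d_j g_il - d_l g_ij): [uu,u] = E_u/2 = 315/2, [uu,v] = F_u - E_v/2 = -30, [uv,u] = E_v/2 = -42, [uv,v] = G_u/2 = 8, [vv,u] = F_v - G_u/2 = 0, [vv,v] = G_v/2 = 0
Gamma^u_ij = (G*[ij,u] - F*[ij,v])/(EG - F^2), Gamma^v_ij = (E*[ij,v] - F*[ij,u])/(EG - F^2)
Gamma_uuu = 630/461, Gamma_uuv = -168/461, Gamma_uvv = 0, Gamma_vuu = -120/461, Gamma_vuv = 32/461, Gamma_vvv = 0
d^2u/dtau^2 = -(Gamma_uuu*(1)^2 + 2*Gamma_uuv*(1)*(0) + Gamma_uvv*(0)^2) = -630/461
d^2v/dtau^2 = -(Gamma_vuu*(1)^2 + 2*Gamma_vuv*(1)*(0) + Gamma_vvv*(0)^2) = 120/461

Answer: Gamma_uuu = 630/461, Gamma_uuv = -168/461, Gamma_uvv = 0, Gamma_vuu = -120/461, Gamma_vuv = 32/461, Gamma_vvv = 0; accelerations (d^2u/dtau^2, d^2v/dtau^2) = (-630/461, 120/461)


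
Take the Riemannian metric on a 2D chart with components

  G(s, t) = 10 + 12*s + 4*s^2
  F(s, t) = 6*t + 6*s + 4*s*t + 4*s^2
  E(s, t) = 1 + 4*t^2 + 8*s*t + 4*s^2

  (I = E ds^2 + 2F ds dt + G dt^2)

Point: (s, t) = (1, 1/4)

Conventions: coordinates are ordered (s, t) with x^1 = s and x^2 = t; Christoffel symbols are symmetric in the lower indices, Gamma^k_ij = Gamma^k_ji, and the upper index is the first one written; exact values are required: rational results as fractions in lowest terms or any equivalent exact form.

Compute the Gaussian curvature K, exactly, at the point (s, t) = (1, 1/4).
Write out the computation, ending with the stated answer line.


E = 29/4, F = 25/2, G = 26, EG - F^2 = 129/4 at the point
E_s = 10, E_t = 10, F_s = 15, F_t = 10, G_s = 20, G_t = 0
E_tt = 8, F_st = 4, G_ss = 8
Using the Brioschi determinant formula for K from the metric derivatives:
M1 = [[-E_tt/2 + F_st - G_ss/2, E_s/2, F_s - E_t/2], [F_t - G_s/2, E, F], [G_t/2, F, G]] = [[-4, 5, 10], [0, 29/4, 25/2], [0, 25/2, 26]]; det M1 = -129
M2 = [[0, E_t/2, G_s/2], [E_t/2, E, F], [G_s/2, F, G]] = [[0, 5, 10], [5, 29/4, 25/2], [10, 25/2, 26]]; det M2 = -125
det M1 - det M2 = -4; K = -4 / (129/4)^2 = -64/16641

Answer: K = -64/16641


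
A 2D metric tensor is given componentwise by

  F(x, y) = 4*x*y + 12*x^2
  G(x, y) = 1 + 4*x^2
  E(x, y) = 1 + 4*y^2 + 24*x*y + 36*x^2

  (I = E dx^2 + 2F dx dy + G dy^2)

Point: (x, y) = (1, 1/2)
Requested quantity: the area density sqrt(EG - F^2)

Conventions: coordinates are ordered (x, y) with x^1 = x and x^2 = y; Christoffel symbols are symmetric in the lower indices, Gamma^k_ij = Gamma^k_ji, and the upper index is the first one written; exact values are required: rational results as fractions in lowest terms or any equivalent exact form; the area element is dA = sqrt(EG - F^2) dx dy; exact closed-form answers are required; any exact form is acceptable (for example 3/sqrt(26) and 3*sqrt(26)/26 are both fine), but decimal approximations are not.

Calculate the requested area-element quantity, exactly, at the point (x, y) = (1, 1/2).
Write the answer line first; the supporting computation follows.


Answer: sqrt(EG - F^2) = 3*sqrt(6)

E = 50, F = 14, G = 5; EG - F^2 = 54


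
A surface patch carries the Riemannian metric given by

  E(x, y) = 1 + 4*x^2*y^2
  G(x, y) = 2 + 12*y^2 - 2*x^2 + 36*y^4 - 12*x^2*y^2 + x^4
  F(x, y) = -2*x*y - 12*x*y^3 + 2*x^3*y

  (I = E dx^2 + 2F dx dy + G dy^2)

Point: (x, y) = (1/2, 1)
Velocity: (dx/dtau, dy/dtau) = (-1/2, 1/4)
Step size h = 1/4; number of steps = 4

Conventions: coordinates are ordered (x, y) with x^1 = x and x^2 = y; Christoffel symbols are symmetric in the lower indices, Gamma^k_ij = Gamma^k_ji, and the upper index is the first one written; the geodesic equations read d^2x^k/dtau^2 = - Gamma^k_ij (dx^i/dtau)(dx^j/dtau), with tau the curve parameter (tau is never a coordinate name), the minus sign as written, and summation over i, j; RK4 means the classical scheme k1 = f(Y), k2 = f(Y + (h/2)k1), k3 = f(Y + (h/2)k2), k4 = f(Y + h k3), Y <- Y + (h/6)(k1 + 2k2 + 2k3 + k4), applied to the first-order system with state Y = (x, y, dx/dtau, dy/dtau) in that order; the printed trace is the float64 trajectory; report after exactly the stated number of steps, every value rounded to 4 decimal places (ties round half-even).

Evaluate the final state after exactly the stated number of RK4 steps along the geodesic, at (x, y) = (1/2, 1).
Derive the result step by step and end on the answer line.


f(Y) = (dx/dtau, dy/dtau, -Gamma^x_ij Y'^i Y'^j, -Gamma^y_ij Y'^i Y'^j) with the Gammas evaluated at the stage position; h = 0.250000; intermediate values shown to 6 dp
step 0: x = 0.5000, y = 1.0000, dx/dtau = -0.5000, dy/dtau = 0.2500
step 1:
  k1: at (x, y) = (0.500000, 1.000000), (dx/dtau, dy/dtau) = (-0.500000, 0.250000); Gamma_xxx = 0.042050, Gamma_xxy = 0.021025, Gamma_xyy = -0.252300, Gamma_yxx = -0.283837, Gamma_yxy = -0.141919, Gamma_yyy = 1.703022; k1 = (-0.500000, 0.250000, 0.010512, -0.070959)
  k2: at (x, y) = (0.437500, 1.031250), (dx/dtau, dy/dtau) = (-0.498686, 0.241130); Gamma_xxx = 0.034785, Gamma_xxy = 0.014757, Gamma_xyy = -0.208710, Gamma_yxx = -0.277151, Gamma_yxy = -0.117579, Gamma_yyy = 1.662905; k2 = (-0.498686, 0.241130, 0.007034, -0.056041)
  k3: at (x, y) = (0.437664, 1.030141), (dx/dtau, dy/dtau) = (-0.499121, 0.242995); Gamma_xxx = 0.034854, Gamma_xxy = 0.014808, Gamma_xyy = -0.209122, Gamma_yxx = -0.277357, Gamma_yxy = -0.117837, Gamma_yyy = 1.664142; k3 = (-0.499121, 0.242995, 0.007257, -0.057750)
  k4: at (x, y) = (0.375220, 1.060749), (dx/dtau, dy/dtau) = (-0.498186, 0.235563); Gamma_xxx = 0.028358, Gamma_xxy = 0.010031, Gamma_xyy = -0.170151, Gamma_yxx = -0.271118, Gamma_yxy = -0.095903, Gamma_yyy = 1.626707; k4 = (-0.498186, 0.235563, 0.004758, -0.045486)
  Y <- Y + (h/6)(k1 + 2k2 + 2k3 + k4): x = 0.3753, y = 1.0606, dx/dtau = -0.4982, dy/dtau = 0.2357
step 2:
  k1: at (x, y) = (0.375258, 1.060576), (dx/dtau, dy/dtau) = (-0.498173, 0.235666); Gamma_xxx = 0.028368, Gamma_xxy = 0.010037, Gamma_xyy = -0.170210, Gamma_yxx = -0.271149, Gamma_yxy = -0.095939, Gamma_yyy = 1.626895; k1 = (-0.498173, 0.235666, 0.004770, -0.045589)
  k2: at (x, y) = (0.312987, 1.090034), (dx/dtau, dy/dtau) = (-0.497577, 0.229967); Gamma_xxx = 0.022551, Gamma_xxy = 0.006475, Gamma_xyy = -0.135304, Gamma_yxx = -0.265423, Gamma_yxy = -0.076212, Gamma_yyy = 1.592536; k2 = (-0.497577, 0.229967, 0.003054, -0.035948)
  k3: at (x, y) = (0.313061, 1.089321), (dx/dtau, dy/dtau) = (-0.497791, 0.231172); Gamma_xxx = 0.022578, Gamma_xxy = 0.006489, Gamma_xyy = -0.135469, Gamma_yxx = -0.265547, Gamma_yxy = -0.076316, Gamma_yyy = 1.593279; k3 = (-0.497791, 0.231172, 0.003138, -0.036908)
  k4: at (x, y) = (0.250811, 1.118369), (dx/dtau, dy/dtau) = (-0.497388, 0.226438); Gamma_xxx = 0.017290, Gamma_xxy = 0.003877, Gamma_xyy = -0.103738, Gamma_yxx = -0.260167, Gamma_yxy = -0.058346, Gamma_yyy = 1.561000; k4 = (-0.497388, 0.226438, 0.001915, -0.028818)
  Y <- Y + (h/6)(k1 + 2k2 + 2k3 + k4): x = 0.2508, y = 1.1183, dx/dtau = -0.4974, dy/dtau = 0.2265
step 3:
  k1: at (x, y) = (0.250829, 1.118258), (dx/dtau, dy/dtau) = (-0.497378, 0.226494); Gamma_xxx = 0.017294, Gamma_xxy = 0.003879, Gamma_xyy = -0.103762, Gamma_yxx = -0.260185, Gamma_yxy = -0.058360, Gamma_yyy = 1.561112; k1 = (-0.497378, 0.226494, 0.001919, -0.028867)
  k2: at (x, y) = (0.188657, 1.146570), (dx/dtau, dy/dtau) = (-0.497138, 0.222885); Gamma_xxx = 0.012471, Gamma_xxy = 0.002052, Gamma_xyy = -0.074827, Gamma_yxx = -0.255183, Gamma_yxy = -0.041988, Gamma_yyy = 1.531099; k2 = (-0.497138, 0.222885, 0.001090, -0.022299)
  k3: at (x, y) = (0.188687, 1.146119), (dx/dtau, dy/dtau) = (-0.497242, 0.223706); Gamma_xxx = 0.012481, Gamma_xxy = 0.002055, Gamma_xyy = -0.074884, Gamma_yxx = -0.255257, Gamma_yxy = -0.042023, Gamma_yyy = 1.531541; k3 = (-0.497242, 0.223706, 0.001119, -0.022882)
  k4: at (x, y) = (0.126519, 1.174185), (dx/dtau, dy/dtau) = (-0.497099, 0.220773); Gamma_xxx = 0.008041, Gamma_xxy = 0.000866, Gamma_xyy = -0.048249, Gamma_yxx = -0.250524, Gamma_yxy = -0.026994, Gamma_yyy = 1.503145; k4 = (-0.497099, 0.220773, 0.000555, -0.017283)
  Y <- Y + (h/6)(k1 + 2k2 + 2k3 + k4): x = 0.1265, y = 1.1741, dx/dtau = -0.4971, dy/dtau = 0.2208
step 4:
  k1: at (x, y) = (0.126528, 1.174110), (dx/dtau, dy/dtau) = (-0.497091, 0.220806); Gamma_xxx = 0.008043, Gamma_xxy = 0.000867, Gamma_xyy = -0.048257, Gamma_yxx = -0.250536, Gamma_yxy = -0.026999, Gamma_yyy = 1.503216; k1 = (-0.497091, 0.220806, 0.000556, -0.017309)
  k2: at (x, y) = (0.064391, 1.201711), (dx/dtau, dy/dtau) = (-0.497022, 0.218642); Gamma_xxx = 0.003942, Gamma_xxy = 0.000211, Gamma_xyy = -0.023654, Gamma_yxx = -0.246088, Gamma_yxy = -0.013186, Gamma_yyy = 1.476530; k2 = (-0.497022, 0.218642, 0.000203, -0.012659)
  k3: at (x, y) = (0.064400, 1.201441), (dx/dtau, dy/dtau) = (-0.497066, 0.219223); Gamma_xxx = 0.003944, Gamma_xxy = 0.000211, Gamma_xyy = -0.023665, Gamma_yxx = -0.246130, Gamma_yxy = -0.013193, Gamma_yyy = 1.476781; k3 = (-0.497066, 0.219223, 0.000209, -0.013035)
  k4: at (x, y) = (0.002261, 1.228916), (dx/dtau, dy/dtau) = (-0.497039, 0.217547); Gamma_xxx = 0.000134, Gamma_xxy = 0.000000, Gamma_xyy = -0.000802, Gamma_yxx = -0.241894, Gamma_yxy = -0.000445, Gamma_yyy = 1.451362; k4 = (-0.497039, 0.217547, 0.000005, -0.009025)
  Y <- Y + (h/6)(k1 + 2k2 + 2k3 + k4): x = 0.0023, y = 1.2289, dx/dtau = -0.4970, dy/dtau = 0.2176

Answer: x = 0.0023, y = 1.2289, dx/dtau = -0.4970, dy/dtau = 0.2176
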